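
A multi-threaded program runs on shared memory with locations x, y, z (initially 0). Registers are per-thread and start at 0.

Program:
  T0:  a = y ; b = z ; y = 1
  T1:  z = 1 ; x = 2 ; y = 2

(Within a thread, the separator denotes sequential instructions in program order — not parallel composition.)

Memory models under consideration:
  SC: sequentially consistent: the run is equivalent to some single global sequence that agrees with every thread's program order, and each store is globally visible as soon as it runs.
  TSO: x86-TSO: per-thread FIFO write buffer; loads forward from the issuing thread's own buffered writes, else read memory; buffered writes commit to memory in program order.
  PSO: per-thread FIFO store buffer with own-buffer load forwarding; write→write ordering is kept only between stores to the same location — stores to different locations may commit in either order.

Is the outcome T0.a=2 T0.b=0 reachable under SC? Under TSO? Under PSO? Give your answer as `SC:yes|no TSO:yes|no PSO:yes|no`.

SC:no TSO:no PSO:yes

outcome vector order: (T0.a,T0.b)
SC: 3 outcomes — {(0,0) (0,1) (2,1)}
TSO: 3 outcomes — {(0,0) (0,1) (2,1)}
PSO: 4 outcomes — {(0,0) (0,1) (2,0) (2,1)}
target (2,0) ∈ {PSO}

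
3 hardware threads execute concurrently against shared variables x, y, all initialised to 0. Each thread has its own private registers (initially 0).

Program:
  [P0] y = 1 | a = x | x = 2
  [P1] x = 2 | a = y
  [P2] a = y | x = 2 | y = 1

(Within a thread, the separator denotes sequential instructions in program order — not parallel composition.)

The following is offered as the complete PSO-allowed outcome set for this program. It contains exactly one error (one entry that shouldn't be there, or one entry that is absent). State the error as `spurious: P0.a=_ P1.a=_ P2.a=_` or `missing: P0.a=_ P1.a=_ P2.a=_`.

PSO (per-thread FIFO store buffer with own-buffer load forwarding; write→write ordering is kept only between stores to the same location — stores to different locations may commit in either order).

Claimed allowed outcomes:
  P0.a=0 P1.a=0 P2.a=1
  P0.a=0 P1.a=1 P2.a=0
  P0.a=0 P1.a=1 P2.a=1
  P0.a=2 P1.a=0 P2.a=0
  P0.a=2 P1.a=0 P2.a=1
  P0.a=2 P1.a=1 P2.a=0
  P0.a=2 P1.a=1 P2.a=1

outcome vector order: (P0.a,P1.a,P2.a)
[PSO] allowed = {<0 0 0>; <0 0 1>; <0 1 0>; <0 1 1>; <2 0 0>; <2 0 1>; <2 1 0>; <2 1 1>}
PSO∖claimed = {<0 0 0>}

missing: P0.a=0 P1.a=0 P2.a=0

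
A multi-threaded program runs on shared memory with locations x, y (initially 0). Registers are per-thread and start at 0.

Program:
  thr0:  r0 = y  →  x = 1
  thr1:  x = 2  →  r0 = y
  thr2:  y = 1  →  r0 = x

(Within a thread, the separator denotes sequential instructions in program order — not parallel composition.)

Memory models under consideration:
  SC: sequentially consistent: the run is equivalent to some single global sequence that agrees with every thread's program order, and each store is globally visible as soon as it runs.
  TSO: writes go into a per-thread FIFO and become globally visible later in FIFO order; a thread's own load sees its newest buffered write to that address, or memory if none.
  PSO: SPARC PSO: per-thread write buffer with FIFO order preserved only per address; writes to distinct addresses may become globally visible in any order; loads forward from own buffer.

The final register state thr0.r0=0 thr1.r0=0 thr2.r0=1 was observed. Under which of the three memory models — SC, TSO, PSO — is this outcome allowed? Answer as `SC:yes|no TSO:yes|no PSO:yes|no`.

outcome vector order: (thr0.r0,thr1.r0,thr2.r0)
SC: 10 outcomes — {<0 0 1> <0 0 2> <0 1 0> <0 1 1> <0 1 2> <1 0 1> <1 0 2> <1 1 0> <1 1 1> <1 1 2>}
TSO: 12 outcomes — {<0 0 0> <0 0 1> <0 0 2> <0 1 0> <0 1 1> <0 1 2> <1 0 0> <1 0 1> <1 0 2> <1 1 0> <1 1 1> <1 1 2>}
PSO: 12 outcomes — {<0 0 0> <0 0 1> <0 0 2> <0 1 0> <0 1 1> <0 1 2> <1 0 0> <1 0 1> <1 0 2> <1 1 0> <1 1 1> <1 1 2>}
target <0 0 1> ∈ {SC,TSO,PSO}

SC:yes TSO:yes PSO:yes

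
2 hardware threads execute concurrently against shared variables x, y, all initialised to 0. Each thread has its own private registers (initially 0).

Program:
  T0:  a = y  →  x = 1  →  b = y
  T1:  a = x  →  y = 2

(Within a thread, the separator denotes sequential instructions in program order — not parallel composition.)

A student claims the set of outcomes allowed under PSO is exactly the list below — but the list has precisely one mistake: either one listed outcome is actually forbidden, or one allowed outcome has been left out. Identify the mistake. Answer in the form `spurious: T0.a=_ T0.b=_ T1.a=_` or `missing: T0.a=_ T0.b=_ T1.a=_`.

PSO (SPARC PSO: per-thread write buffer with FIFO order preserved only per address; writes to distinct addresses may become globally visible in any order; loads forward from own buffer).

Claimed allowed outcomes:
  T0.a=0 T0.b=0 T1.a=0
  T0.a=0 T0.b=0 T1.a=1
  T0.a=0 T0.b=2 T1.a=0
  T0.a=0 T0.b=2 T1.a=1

missing: T0.a=2 T0.b=2 T1.a=0

outcome vector order: (T0.a,T0.b,T1.a)
PSO (5): 000 001 020 021 220
PSO∖claimed = {220}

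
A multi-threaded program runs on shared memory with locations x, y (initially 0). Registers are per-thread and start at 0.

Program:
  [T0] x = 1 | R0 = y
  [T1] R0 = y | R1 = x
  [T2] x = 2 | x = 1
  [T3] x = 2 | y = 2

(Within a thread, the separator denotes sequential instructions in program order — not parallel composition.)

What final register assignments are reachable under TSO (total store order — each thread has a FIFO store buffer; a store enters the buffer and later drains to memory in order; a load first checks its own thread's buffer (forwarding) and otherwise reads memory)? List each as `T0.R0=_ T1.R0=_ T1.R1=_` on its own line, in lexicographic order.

outcome vector order: (T0.R0,T1.R0,T1.R1)
|TSO outcomes| = 10

T0.R0=0 T1.R0=0 T1.R1=0
T0.R0=0 T1.R0=0 T1.R1=1
T0.R0=0 T1.R0=0 T1.R1=2
T0.R0=0 T1.R0=2 T1.R1=1
T0.R0=0 T1.R0=2 T1.R1=2
T0.R0=2 T1.R0=0 T1.R1=0
T0.R0=2 T1.R0=0 T1.R1=1
T0.R0=2 T1.R0=0 T1.R1=2
T0.R0=2 T1.R0=2 T1.R1=1
T0.R0=2 T1.R0=2 T1.R1=2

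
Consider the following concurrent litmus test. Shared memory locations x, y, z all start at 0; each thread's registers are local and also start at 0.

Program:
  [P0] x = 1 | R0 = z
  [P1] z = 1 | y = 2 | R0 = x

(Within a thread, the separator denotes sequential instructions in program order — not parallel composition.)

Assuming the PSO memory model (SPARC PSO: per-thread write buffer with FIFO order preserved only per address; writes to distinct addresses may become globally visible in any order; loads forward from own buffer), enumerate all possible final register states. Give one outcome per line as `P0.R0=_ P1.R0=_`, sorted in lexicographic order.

outcome vector order: (P0.R0,P1.R0)
|PSO outcomes| = 4

P0.R0=0 P1.R0=0
P0.R0=0 P1.R0=1
P0.R0=1 P1.R0=0
P0.R0=1 P1.R0=1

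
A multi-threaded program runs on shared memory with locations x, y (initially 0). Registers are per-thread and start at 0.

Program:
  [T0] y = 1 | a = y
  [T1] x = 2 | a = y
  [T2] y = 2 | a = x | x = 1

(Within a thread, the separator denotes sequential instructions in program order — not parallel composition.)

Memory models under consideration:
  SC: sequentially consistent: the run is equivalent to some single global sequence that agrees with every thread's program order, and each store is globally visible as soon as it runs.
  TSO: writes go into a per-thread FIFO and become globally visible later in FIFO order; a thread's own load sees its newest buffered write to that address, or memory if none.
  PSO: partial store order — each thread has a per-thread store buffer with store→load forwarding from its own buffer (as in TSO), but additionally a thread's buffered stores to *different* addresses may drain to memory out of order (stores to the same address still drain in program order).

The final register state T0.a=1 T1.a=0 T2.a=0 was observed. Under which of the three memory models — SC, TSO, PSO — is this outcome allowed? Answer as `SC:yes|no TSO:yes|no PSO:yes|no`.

SC:no TSO:yes PSO:yes

outcome vector order: (T0.a,T1.a,T2.a)
SC: 9 outcomes — {<1 0 2> <1 1 0> <1 1 2> <1 2 0> <1 2 2> <2 0 2> <2 1 2> <2 2 0> <2 2 2>}
TSO: 12 outcomes — {<1 0 0> <1 0 2> <1 1 0> <1 1 2> <1 2 0> <1 2 2> <2 0 0> <2 0 2> <2 1 0> <2 1 2> <2 2 0> <2 2 2>}
PSO: 12 outcomes — {<1 0 0> <1 0 2> <1 1 0> <1 1 2> <1 2 0> <1 2 2> <2 0 0> <2 0 2> <2 1 0> <2 1 2> <2 2 0> <2 2 2>}
target <1 0 0> ∈ {TSO,PSO}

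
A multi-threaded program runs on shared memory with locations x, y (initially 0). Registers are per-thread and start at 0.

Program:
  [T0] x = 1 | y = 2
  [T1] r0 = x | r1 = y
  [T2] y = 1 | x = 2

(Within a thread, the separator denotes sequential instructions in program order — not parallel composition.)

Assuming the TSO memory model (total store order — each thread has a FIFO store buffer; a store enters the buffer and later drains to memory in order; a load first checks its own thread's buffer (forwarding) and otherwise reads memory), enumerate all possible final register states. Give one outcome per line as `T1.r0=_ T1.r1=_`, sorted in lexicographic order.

T1.r0=0 T1.r1=0
T1.r0=0 T1.r1=1
T1.r0=0 T1.r1=2
T1.r0=1 T1.r1=0
T1.r0=1 T1.r1=1
T1.r0=1 T1.r1=2
T1.r0=2 T1.r1=1
T1.r0=2 T1.r1=2

outcome vector order: (T1.r0,T1.r1)
|TSO outcomes| = 8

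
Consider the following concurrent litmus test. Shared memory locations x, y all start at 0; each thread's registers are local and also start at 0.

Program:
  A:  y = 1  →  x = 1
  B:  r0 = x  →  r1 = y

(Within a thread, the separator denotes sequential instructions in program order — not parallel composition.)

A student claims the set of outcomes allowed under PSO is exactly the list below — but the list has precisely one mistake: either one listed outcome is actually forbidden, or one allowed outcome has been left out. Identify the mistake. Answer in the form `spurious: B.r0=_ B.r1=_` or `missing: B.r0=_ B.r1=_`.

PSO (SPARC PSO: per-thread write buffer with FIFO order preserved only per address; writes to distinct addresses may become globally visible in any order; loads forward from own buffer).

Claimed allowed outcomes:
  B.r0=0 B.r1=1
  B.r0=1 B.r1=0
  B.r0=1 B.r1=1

outcome vector order: (B.r0,B.r1)
PSO: 4 outcomes — {0/0, 0/1, 1/0, 1/1}
PSO∖claimed = {0/0}

missing: B.r0=0 B.r1=0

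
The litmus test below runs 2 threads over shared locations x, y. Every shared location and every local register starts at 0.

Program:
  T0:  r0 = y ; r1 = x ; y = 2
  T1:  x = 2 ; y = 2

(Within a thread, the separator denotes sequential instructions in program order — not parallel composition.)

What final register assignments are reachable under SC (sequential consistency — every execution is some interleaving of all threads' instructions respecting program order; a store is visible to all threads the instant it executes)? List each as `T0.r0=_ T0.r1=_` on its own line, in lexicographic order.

outcome vector order: (T0.r0,T0.r1)
|SC outcomes| = 3

T0.r0=0 T0.r1=0
T0.r0=0 T0.r1=2
T0.r0=2 T0.r1=2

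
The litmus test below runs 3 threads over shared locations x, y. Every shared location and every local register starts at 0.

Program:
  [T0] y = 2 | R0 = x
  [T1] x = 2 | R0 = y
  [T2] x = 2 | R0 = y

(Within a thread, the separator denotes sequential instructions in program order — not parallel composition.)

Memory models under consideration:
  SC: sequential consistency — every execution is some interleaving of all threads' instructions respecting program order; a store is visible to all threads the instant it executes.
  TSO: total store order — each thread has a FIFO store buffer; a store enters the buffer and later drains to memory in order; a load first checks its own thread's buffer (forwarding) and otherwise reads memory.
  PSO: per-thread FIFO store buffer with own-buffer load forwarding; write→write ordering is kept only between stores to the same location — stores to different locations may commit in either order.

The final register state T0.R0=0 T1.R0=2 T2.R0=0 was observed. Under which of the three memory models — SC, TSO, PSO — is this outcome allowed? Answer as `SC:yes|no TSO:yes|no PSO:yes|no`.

outcome vector order: (T0.R0,T1.R0,T2.R0)
[SC] allowed = {(0,2,2); (2,0,0); (2,0,2); (2,2,0); (2,2,2)}
[TSO] allowed = {(0,0,0); (0,0,2); (0,2,0); (0,2,2); (2,0,0); (2,0,2); (2,2,0); (2,2,2)}
[PSO] allowed = {(0,0,0); (0,0,2); (0,2,0); (0,2,2); (2,0,0); (2,0,2); (2,2,0); (2,2,2)}
target (0,2,0) ∈ {TSO,PSO}

SC:no TSO:yes PSO:yes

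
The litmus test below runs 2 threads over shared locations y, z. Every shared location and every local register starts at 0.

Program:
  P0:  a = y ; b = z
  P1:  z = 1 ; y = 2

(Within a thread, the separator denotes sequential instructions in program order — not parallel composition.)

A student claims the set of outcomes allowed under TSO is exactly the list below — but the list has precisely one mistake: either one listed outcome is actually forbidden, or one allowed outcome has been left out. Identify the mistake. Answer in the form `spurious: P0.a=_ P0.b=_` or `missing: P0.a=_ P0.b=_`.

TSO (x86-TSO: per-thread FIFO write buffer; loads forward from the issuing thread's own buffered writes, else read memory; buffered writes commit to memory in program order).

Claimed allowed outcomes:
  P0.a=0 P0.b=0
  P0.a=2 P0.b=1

outcome vector order: (P0.a,P0.b)
under TSO → 00 01 21
TSO∖claimed = {01}

missing: P0.a=0 P0.b=1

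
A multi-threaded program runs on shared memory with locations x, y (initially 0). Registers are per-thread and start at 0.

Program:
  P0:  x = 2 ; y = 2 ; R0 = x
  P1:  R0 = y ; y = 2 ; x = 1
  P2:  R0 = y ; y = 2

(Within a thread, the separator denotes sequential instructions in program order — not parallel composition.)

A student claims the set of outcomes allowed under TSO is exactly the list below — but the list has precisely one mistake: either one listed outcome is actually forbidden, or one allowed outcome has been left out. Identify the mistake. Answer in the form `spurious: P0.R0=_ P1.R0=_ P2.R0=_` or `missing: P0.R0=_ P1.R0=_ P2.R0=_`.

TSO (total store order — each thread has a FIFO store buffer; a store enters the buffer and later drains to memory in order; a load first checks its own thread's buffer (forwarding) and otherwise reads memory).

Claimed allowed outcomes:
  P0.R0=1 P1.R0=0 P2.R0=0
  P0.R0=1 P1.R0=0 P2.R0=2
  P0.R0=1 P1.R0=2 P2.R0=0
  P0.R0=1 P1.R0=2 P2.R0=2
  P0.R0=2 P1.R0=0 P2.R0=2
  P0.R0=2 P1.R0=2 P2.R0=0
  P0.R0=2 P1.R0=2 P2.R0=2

missing: P0.R0=2 P1.R0=0 P2.R0=0

outcome vector order: (P0.R0,P1.R0,P2.R0)
TSO (8): (1,0,0) (1,0,2) (1,2,0) (1,2,2) (2,0,0) (2,0,2) (2,2,0) (2,2,2)
TSO∖claimed = {(2,0,0)}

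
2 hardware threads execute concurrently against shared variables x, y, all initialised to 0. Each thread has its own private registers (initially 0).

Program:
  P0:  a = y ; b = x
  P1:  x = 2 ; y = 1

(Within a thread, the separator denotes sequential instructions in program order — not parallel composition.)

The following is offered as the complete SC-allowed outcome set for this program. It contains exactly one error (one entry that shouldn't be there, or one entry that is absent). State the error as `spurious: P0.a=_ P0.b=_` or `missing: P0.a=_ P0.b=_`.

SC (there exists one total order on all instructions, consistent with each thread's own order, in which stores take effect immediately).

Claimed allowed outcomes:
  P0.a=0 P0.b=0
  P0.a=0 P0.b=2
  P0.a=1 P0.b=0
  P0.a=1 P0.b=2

spurious: P0.a=1 P0.b=0

outcome vector order: (P0.a,P0.b)
SC: 3 outcomes — {0/0 0/2 1/2}
claimed∖SC = {1/0}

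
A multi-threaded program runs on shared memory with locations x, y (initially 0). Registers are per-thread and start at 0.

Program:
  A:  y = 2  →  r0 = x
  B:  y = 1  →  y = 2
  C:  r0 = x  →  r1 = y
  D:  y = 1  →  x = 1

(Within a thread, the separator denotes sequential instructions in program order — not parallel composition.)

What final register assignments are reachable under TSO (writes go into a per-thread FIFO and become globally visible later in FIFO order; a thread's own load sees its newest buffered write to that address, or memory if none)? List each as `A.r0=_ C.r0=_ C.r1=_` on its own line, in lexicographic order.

outcome vector order: (A.r0,C.r0,C.r1)
|TSO outcomes| = 10

A.r0=0 C.r0=0 C.r1=0
A.r0=0 C.r0=0 C.r1=1
A.r0=0 C.r0=0 C.r1=2
A.r0=0 C.r0=1 C.r1=1
A.r0=0 C.r0=1 C.r1=2
A.r0=1 C.r0=0 C.r1=0
A.r0=1 C.r0=0 C.r1=1
A.r0=1 C.r0=0 C.r1=2
A.r0=1 C.r0=1 C.r1=1
A.r0=1 C.r0=1 C.r1=2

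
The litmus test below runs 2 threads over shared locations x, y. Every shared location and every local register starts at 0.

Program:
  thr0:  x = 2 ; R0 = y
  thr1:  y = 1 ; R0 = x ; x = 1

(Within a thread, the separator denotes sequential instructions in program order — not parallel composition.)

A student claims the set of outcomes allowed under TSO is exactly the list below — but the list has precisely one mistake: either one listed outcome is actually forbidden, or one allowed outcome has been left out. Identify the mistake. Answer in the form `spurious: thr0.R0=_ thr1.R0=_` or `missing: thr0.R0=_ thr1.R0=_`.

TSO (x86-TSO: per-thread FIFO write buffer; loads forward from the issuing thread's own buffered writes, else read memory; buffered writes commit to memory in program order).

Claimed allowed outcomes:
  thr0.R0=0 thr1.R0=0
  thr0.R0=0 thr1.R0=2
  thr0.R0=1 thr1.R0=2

outcome vector order: (thr0.R0,thr1.R0)
TSO: 4 outcomes — {00; 02; 10; 12}
TSO∖claimed = {10}

missing: thr0.R0=1 thr1.R0=0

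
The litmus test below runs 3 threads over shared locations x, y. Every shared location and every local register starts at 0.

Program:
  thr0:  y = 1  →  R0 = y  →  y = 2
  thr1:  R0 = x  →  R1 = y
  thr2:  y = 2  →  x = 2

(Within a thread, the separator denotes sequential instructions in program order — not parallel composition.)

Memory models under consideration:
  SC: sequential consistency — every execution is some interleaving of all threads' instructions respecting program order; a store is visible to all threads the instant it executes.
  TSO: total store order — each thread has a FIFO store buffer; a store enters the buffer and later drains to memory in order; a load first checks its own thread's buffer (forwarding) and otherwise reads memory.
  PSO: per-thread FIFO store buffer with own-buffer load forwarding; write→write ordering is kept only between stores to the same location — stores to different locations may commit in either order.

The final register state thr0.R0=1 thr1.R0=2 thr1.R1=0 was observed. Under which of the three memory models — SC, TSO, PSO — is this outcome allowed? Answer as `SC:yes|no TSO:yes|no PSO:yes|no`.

SC:no TSO:no PSO:yes

outcome vector order: (thr0.R0,thr1.R0,thr1.R1)
SC (9): 1/0/0, 1/0/1, 1/0/2, 1/2/1, 1/2/2, 2/0/0, 2/0/1, 2/0/2, 2/2/2
TSO (9): 1/0/0, 1/0/1, 1/0/2, 1/2/1, 1/2/2, 2/0/0, 2/0/1, 2/0/2, 2/2/2
PSO (12): 1/0/0, 1/0/1, 1/0/2, 1/2/0, 1/2/1, 1/2/2, 2/0/0, 2/0/1, 2/0/2, 2/2/0, 2/2/1, 2/2/2
target 1/2/0 ∈ {PSO}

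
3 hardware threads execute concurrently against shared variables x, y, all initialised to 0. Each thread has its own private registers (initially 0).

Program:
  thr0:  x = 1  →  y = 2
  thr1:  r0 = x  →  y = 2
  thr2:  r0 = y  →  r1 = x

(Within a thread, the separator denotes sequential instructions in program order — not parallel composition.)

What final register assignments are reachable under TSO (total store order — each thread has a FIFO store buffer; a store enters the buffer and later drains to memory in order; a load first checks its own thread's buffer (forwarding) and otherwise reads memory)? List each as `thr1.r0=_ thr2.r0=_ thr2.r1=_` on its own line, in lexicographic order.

outcome vector order: (thr1.r0,thr2.r0,thr2.r1)
|TSO outcomes| = 7

thr1.r0=0 thr2.r0=0 thr2.r1=0
thr1.r0=0 thr2.r0=0 thr2.r1=1
thr1.r0=0 thr2.r0=2 thr2.r1=0
thr1.r0=0 thr2.r0=2 thr2.r1=1
thr1.r0=1 thr2.r0=0 thr2.r1=0
thr1.r0=1 thr2.r0=0 thr2.r1=1
thr1.r0=1 thr2.r0=2 thr2.r1=1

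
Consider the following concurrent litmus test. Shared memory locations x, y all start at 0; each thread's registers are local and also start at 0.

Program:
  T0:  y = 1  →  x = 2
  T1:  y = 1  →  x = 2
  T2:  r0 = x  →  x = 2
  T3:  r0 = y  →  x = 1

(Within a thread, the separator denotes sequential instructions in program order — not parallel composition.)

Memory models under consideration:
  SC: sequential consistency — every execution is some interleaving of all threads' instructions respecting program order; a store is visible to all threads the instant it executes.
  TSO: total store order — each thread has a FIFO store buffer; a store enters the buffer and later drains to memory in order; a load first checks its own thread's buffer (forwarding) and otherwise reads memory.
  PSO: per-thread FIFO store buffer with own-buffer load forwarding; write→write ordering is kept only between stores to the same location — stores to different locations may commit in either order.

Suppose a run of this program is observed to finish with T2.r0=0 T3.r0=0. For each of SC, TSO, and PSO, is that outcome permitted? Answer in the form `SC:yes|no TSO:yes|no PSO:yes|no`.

SC:yes TSO:yes PSO:yes

outcome vector order: (T2.r0,T3.r0)
SC: 6 outcomes — {(0,0) (0,1) (1,0) (1,1) (2,0) (2,1)}
TSO: 6 outcomes — {(0,0) (0,1) (1,0) (1,1) (2,0) (2,1)}
PSO: 6 outcomes — {(0,0) (0,1) (1,0) (1,1) (2,0) (2,1)}
target (0,0) ∈ {SC,TSO,PSO}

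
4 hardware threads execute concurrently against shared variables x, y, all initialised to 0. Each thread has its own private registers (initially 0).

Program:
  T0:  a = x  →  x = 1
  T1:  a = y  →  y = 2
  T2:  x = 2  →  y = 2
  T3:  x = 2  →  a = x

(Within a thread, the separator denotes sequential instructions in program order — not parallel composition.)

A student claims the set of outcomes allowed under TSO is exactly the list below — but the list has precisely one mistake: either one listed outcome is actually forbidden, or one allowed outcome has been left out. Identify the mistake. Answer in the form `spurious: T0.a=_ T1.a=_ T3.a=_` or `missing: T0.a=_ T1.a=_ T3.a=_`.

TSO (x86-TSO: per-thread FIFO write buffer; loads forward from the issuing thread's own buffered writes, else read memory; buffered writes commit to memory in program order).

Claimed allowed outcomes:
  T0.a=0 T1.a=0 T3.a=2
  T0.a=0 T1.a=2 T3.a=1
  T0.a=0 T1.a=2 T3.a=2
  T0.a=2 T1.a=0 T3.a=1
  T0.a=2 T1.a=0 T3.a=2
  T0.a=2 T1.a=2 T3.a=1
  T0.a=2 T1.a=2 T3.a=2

outcome vector order: (T0.a,T1.a,T3.a)
TSO: 8 outcomes — {(0,0,1); (0,0,2); (0,2,1); (0,2,2); (2,0,1); (2,0,2); (2,2,1); (2,2,2)}
TSO∖claimed = {(0,0,1)}

missing: T0.a=0 T1.a=0 T3.a=1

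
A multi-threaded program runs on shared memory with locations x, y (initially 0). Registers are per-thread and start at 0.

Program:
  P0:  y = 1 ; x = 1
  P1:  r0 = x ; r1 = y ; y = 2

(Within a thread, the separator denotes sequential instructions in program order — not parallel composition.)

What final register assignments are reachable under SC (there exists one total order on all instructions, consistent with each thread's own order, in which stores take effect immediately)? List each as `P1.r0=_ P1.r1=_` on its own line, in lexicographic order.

outcome vector order: (P1.r0,P1.r1)
|SC outcomes| = 3

P1.r0=0 P1.r1=0
P1.r0=0 P1.r1=1
P1.r0=1 P1.r1=1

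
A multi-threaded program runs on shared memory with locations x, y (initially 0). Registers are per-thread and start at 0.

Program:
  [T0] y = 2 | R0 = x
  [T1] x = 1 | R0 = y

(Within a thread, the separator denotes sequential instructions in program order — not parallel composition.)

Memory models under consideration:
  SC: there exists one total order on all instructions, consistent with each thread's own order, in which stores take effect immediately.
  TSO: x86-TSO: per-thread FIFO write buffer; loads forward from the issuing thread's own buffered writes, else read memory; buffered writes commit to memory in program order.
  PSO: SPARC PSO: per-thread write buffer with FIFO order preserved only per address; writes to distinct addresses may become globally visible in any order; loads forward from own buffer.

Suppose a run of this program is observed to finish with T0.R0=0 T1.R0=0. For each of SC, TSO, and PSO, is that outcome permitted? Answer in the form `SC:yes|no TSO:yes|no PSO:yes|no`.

outcome vector order: (T0.R0,T1.R0)
SC (3): <0 2>, <1 0>, <1 2>
TSO (4): <0 0>, <0 2>, <1 0>, <1 2>
PSO (4): <0 0>, <0 2>, <1 0>, <1 2>
target <0 0> ∈ {TSO,PSO}

SC:no TSO:yes PSO:yes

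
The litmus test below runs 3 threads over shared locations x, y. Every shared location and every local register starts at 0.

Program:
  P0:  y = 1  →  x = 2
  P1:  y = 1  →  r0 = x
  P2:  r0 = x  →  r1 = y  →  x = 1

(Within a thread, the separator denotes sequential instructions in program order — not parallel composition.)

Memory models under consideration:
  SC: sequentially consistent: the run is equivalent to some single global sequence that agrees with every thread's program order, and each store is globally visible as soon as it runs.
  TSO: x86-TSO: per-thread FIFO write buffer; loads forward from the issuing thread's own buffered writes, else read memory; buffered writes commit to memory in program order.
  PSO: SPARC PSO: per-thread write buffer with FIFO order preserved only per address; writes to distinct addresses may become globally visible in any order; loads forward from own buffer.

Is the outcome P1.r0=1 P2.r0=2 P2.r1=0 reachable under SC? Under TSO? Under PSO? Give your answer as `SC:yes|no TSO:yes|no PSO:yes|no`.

SC:no TSO:no PSO:yes

outcome vector order: (P1.r0,P2.r0,P2.r1)
[SC] allowed = {(0,0,0), (0,0,1), (0,2,1), (1,0,0), (1,0,1), (1,2,1), (2,0,0), (2,0,1), (2,2,1)}
[TSO] allowed = {(0,0,0), (0,0,1), (0,2,1), (1,0,0), (1,0,1), (1,2,1), (2,0,0), (2,0,1), (2,2,1)}
[PSO] allowed = {(0,0,0), (0,0,1), (0,2,0), (0,2,1), (1,0,0), (1,0,1), (1,2,0), (1,2,1), (2,0,0), (2,0,1), (2,2,0), (2,2,1)}
target (1,2,0) ∈ {PSO}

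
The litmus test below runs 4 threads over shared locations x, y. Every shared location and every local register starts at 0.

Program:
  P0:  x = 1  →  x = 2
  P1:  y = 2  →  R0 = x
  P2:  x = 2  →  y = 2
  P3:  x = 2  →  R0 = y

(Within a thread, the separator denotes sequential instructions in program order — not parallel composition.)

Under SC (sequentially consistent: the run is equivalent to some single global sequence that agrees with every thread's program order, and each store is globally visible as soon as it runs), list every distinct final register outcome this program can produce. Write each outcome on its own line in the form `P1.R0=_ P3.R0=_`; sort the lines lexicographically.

P1.R0=0 P3.R0=2
P1.R0=1 P3.R0=0
P1.R0=1 P3.R0=2
P1.R0=2 P3.R0=0
P1.R0=2 P3.R0=2

outcome vector order: (P1.R0,P3.R0)
|SC outcomes| = 5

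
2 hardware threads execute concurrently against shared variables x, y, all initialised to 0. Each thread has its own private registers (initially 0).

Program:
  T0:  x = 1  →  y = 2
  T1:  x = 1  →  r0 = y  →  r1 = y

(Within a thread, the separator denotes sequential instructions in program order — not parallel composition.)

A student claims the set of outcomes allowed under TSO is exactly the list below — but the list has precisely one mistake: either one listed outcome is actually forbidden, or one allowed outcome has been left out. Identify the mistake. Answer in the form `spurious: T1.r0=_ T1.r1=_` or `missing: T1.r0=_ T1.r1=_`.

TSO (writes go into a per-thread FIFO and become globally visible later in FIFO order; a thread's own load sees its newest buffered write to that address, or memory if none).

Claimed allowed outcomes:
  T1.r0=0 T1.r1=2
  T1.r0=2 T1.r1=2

outcome vector order: (T1.r0,T1.r1)
TSO: 3 outcomes — {(0,0), (0,2), (2,2)}
TSO∖claimed = {(0,0)}

missing: T1.r0=0 T1.r1=0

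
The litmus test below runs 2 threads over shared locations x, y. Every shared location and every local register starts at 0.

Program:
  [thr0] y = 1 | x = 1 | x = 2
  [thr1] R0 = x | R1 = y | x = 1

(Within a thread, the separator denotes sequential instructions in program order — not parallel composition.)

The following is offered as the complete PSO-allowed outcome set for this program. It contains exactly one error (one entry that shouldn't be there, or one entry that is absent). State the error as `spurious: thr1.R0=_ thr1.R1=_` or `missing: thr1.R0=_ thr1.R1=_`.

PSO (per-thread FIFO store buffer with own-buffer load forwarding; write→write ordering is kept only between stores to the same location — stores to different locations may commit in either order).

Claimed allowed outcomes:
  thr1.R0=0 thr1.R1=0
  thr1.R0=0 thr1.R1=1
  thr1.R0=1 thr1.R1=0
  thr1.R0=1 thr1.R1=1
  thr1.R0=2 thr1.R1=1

missing: thr1.R0=2 thr1.R1=0

outcome vector order: (thr1.R0,thr1.R1)
[PSO] allowed = {<0 0>; <0 1>; <1 0>; <1 1>; <2 0>; <2 1>}
PSO∖claimed = {<2 0>}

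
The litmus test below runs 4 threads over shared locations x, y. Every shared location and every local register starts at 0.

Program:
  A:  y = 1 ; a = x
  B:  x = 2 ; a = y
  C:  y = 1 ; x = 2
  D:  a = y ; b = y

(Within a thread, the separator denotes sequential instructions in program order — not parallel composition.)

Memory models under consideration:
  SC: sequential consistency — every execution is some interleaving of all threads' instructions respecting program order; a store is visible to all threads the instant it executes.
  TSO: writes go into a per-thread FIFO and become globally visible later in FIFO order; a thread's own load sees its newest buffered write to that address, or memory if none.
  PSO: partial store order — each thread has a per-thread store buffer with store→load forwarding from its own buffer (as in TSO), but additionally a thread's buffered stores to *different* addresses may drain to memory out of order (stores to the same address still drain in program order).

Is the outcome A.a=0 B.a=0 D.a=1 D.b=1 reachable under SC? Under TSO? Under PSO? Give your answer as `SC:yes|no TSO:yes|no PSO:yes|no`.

outcome vector order: (A.a,B.a,D.a,D.b)
SC (9): (0,1,0,0); (0,1,0,1); (0,1,1,1); (2,0,0,0); (2,0,0,1); (2,0,1,1); (2,1,0,0); (2,1,0,1); (2,1,1,1)
TSO (12): (0,0,0,0); (0,0,0,1); (0,0,1,1); (0,1,0,0); (0,1,0,1); (0,1,1,1); (2,0,0,0); (2,0,0,1); (2,0,1,1); (2,1,0,0); (2,1,0,1); (2,1,1,1)
PSO (12): (0,0,0,0); (0,0,0,1); (0,0,1,1); (0,1,0,0); (0,1,0,1); (0,1,1,1); (2,0,0,0); (2,0,0,1); (2,0,1,1); (2,1,0,0); (2,1,0,1); (2,1,1,1)
target (0,0,1,1) ∈ {TSO,PSO}

SC:no TSO:yes PSO:yes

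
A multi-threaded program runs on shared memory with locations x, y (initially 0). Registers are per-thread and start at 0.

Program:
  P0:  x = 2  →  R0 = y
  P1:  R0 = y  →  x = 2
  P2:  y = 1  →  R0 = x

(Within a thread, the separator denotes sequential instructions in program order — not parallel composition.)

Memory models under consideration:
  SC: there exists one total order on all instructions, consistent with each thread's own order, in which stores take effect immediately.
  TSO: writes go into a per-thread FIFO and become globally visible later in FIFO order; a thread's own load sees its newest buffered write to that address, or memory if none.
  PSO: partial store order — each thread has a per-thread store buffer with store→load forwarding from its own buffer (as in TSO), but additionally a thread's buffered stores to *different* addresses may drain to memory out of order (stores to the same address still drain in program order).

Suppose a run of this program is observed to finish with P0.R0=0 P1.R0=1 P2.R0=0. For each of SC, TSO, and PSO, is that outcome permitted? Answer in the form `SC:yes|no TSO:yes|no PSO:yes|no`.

outcome vector order: (P0.R0,P1.R0,P2.R0)
SC (6): 0/0/2; 0/1/2; 1/0/0; 1/0/2; 1/1/0; 1/1/2
TSO (8): 0/0/0; 0/0/2; 0/1/0; 0/1/2; 1/0/0; 1/0/2; 1/1/0; 1/1/2
PSO (8): 0/0/0; 0/0/2; 0/1/0; 0/1/2; 1/0/0; 1/0/2; 1/1/0; 1/1/2
target 0/1/0 ∈ {TSO,PSO}

SC:no TSO:yes PSO:yes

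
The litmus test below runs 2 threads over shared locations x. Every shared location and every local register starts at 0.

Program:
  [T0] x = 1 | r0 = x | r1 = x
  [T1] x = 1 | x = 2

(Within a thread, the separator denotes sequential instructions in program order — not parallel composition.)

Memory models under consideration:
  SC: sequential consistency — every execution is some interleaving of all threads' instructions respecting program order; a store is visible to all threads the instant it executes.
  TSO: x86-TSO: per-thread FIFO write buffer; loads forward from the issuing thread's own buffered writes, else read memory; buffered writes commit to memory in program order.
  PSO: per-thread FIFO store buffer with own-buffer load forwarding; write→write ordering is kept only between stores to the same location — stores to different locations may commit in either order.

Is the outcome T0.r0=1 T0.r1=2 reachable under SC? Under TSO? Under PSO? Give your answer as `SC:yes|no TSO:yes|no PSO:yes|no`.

SC:yes TSO:yes PSO:yes

outcome vector order: (T0.r0,T0.r1)
SC: 3 outcomes — {11, 12, 22}
TSO: 3 outcomes — {11, 12, 22}
PSO: 3 outcomes — {11, 12, 22}
target 12 ∈ {SC,TSO,PSO}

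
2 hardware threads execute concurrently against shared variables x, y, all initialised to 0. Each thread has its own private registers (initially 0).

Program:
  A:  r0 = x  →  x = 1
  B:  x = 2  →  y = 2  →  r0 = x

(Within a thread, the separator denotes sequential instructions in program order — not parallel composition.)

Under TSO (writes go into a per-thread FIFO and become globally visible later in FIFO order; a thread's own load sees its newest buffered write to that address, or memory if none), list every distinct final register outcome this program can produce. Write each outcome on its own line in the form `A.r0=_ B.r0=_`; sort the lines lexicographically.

A.r0=0 B.r0=1
A.r0=0 B.r0=2
A.r0=2 B.r0=1
A.r0=2 B.r0=2

outcome vector order: (A.r0,B.r0)
|TSO outcomes| = 4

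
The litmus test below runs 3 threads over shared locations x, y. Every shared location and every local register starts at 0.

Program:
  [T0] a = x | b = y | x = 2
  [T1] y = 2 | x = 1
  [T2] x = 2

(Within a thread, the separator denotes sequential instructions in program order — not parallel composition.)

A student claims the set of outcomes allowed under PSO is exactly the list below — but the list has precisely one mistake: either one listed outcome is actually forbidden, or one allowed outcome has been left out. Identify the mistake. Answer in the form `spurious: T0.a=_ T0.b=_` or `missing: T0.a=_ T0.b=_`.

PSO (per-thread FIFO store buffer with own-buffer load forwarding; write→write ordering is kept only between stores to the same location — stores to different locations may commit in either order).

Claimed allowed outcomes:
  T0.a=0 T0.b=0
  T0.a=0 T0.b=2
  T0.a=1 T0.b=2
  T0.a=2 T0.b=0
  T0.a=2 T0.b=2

missing: T0.a=1 T0.b=0

outcome vector order: (T0.a,T0.b)
under PSO → (0,0), (0,2), (1,0), (1,2), (2,0), (2,2)
PSO∖claimed = {(1,0)}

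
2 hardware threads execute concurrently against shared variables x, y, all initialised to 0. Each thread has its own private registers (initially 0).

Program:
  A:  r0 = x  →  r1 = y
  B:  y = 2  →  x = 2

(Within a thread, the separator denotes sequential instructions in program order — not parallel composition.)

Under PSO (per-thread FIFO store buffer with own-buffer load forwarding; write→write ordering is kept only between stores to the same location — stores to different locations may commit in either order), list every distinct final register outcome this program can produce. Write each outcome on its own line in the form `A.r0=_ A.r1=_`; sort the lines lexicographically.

outcome vector order: (A.r0,A.r1)
|PSO outcomes| = 4

A.r0=0 A.r1=0
A.r0=0 A.r1=2
A.r0=2 A.r1=0
A.r0=2 A.r1=2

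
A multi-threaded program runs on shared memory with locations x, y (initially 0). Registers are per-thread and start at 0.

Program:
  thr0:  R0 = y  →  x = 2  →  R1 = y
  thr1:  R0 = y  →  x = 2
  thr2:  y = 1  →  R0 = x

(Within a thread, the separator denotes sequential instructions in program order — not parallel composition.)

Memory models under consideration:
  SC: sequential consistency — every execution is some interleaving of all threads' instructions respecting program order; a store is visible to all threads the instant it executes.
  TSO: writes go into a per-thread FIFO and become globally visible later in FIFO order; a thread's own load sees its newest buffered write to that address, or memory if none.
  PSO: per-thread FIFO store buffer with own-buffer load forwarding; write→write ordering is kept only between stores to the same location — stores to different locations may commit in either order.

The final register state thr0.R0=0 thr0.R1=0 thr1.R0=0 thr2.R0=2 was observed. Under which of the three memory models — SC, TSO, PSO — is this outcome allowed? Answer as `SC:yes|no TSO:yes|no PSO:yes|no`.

outcome vector order: (thr0.R0,thr0.R1,thr1.R0,thr2.R0)
[SC] allowed = {(0,0,0,2); (0,0,1,2); (0,1,0,0); (0,1,0,2); (0,1,1,0); (0,1,1,2); (1,1,0,0); (1,1,0,2); (1,1,1,0); (1,1,1,2)}
[TSO] allowed = {(0,0,0,0); (0,0,0,2); (0,0,1,0); (0,0,1,2); (0,1,0,0); (0,1,0,2); (0,1,1,0); (0,1,1,2); (1,1,0,0); (1,1,0,2); (1,1,1,0); (1,1,1,2)}
[PSO] allowed = {(0,0,0,0); (0,0,0,2); (0,0,1,0); (0,0,1,2); (0,1,0,0); (0,1,0,2); (0,1,1,0); (0,1,1,2); (1,1,0,0); (1,1,0,2); (1,1,1,0); (1,1,1,2)}
target (0,0,0,2) ∈ {SC,TSO,PSO}

SC:yes TSO:yes PSO:yes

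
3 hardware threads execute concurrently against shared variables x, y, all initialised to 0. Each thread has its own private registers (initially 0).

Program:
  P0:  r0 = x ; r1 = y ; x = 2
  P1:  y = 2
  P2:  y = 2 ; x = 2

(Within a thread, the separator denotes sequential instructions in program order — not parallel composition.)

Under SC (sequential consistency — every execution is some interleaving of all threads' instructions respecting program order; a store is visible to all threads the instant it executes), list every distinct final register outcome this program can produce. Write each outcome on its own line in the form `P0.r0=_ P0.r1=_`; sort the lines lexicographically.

outcome vector order: (P0.r0,P0.r1)
|SC outcomes| = 3

P0.r0=0 P0.r1=0
P0.r0=0 P0.r1=2
P0.r0=2 P0.r1=2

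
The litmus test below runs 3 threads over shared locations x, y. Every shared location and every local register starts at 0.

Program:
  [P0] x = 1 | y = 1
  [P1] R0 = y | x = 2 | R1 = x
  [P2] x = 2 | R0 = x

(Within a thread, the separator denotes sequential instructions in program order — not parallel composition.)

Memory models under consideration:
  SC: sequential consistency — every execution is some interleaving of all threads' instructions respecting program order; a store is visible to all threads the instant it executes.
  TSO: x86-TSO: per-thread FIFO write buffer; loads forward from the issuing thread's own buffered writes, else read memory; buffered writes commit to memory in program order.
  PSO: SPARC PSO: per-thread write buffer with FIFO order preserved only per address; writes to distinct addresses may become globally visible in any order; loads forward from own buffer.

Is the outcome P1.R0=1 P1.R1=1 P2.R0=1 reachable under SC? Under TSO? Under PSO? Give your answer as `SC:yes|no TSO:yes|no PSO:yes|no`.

outcome vector order: (P1.R0,P1.R1,P2.R0)
under SC → <0 1 1>; <0 1 2>; <0 2 1>; <0 2 2>; <1 2 1>; <1 2 2>
under TSO → <0 1 1>; <0 1 2>; <0 2 1>; <0 2 2>; <1 2 1>; <1 2 2>
under PSO → <0 1 1>; <0 1 2>; <0 2 1>; <0 2 2>; <1 1 1>; <1 1 2>; <1 2 1>; <1 2 2>
target <1 1 1> ∈ {PSO}

SC:no TSO:no PSO:yes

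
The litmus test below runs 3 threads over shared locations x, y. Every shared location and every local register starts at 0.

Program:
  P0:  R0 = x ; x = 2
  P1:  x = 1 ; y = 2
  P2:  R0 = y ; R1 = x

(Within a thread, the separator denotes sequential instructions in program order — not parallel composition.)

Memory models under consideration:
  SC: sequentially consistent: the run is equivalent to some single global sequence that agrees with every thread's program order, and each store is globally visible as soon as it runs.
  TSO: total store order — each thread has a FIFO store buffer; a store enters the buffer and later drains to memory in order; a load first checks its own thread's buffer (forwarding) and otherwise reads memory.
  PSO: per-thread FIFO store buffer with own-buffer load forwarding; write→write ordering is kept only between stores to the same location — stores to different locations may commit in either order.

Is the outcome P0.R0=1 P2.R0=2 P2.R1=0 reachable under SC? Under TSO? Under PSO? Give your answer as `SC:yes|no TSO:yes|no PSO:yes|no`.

SC:no TSO:no PSO:yes

outcome vector order: (P0.R0,P2.R0,P2.R1)
[SC] allowed = {000; 001; 002; 021; 022; 100; 101; 102; 121; 122}
[TSO] allowed = {000; 001; 002; 021; 022; 100; 101; 102; 121; 122}
[PSO] allowed = {000; 001; 002; 020; 021; 022; 100; 101; 102; 120; 121; 122}
target 120 ∈ {PSO}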